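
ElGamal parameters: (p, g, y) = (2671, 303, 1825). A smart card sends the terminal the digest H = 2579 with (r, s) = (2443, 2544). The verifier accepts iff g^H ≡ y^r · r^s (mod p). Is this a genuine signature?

Left side g^H mod p:
303^2 = 91809 ≡ 995
303^4 ≡ 995^2 = 990025 ≡ 1755
303^8 ≡ 1755^2 = 3080025 ≡ 362
303^16 ≡ 362^2 = 131044 ≡ 165
303^32 ≡ 165^2 = 27225 ≡ 515
303^64 ≡ 515^2 = 265225 ≡ 796
303^128 ≡ 796^2 = 633616 ≡ 589
303^256 ≡ 589^2 = 346921 ≡ 2362
303^512 ≡ 2362^2 = 5579044 ≡ 1996
303^1024 ≡ 1996^2 = 3984016 ≡ 1555
303^2048 ≡ 1555^2 = 2418025 ≡ 770
2579 = 2048 + 512 + 16 + 2 + 1, so 303^2579 ≡ 770·1996·165·995·303 ≡ 1594 (mod 2671)
Right side y^r · r^s mod p:
1825^2 = 3330625 ≡ 2559
1825^4 ≡ 2559^2 = 6548481 ≡ 1860
1825^8 ≡ 1860^2 = 3459600 ≡ 655
1825^16 ≡ 655^2 = 429025 ≡ 1665
1825^32 ≡ 1665^2 = 2772225 ≡ 2398
1825^64 ≡ 2398^2 = 5750404 ≡ 2412
1825^128 ≡ 2412^2 = 5817744 ≡ 306
1825^256 ≡ 306^2 = 93636 ≡ 151
1825^512 ≡ 151^2 = 22801 ≡ 1433
1825^1024 ≡ 1433^2 = 2053489 ≡ 2161
1825^2048 ≡ 2161^2 = 4669921 ≡ 1013
2443 = 2048 + 256 + 128 + 8 + 2 + 1, so 1825^2443 ≡ 1013·151·306·655·2559·1825 ≡ 2529 (mod 2671)
2443^2 = 5968249 ≡ 1235
2443^4 ≡ 1235^2 = 1525225 ≡ 84
2443^8 ≡ 84^2 = 7056 ≡ 1714
2443^16 ≡ 1714^2 = 2937796 ≡ 2367
2443^32 ≡ 2367^2 = 5602689 ≡ 1602
2443^64 ≡ 1602^2 = 2566404 ≡ 2244
2443^128 ≡ 2244^2 = 5035536 ≡ 701
2443^256 ≡ 701^2 = 491401 ≡ 2608
2443^512 ≡ 2608^2 = 6801664 ≡ 1298
2443^1024 ≡ 1298^2 = 1684804 ≡ 2074
2443^2048 ≡ 2074^2 = 4301476 ≡ 1166
2544 = 2048 + 256 + 128 + 64 + 32 + 16, so 2443^2544 ≡ 1166·2608·701·2244·1602·2367 ≡ 1945 (mod 2671)
2529·1945 = 4918905 ≡ 1594 (mod 2671)
1594 ≡ 1594 (mod 2671), so the signature is genuine.

genuine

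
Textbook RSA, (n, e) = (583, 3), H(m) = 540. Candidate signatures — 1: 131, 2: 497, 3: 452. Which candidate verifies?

3

Candidate 1: Squares mod 583: 131^1≡131, 131^2≡254; 3 = 2 + 1, so 131^3 ≡ 254·131 ≡ 43 (mod 583)
Candidate 2: Squares mod 583: 497^1≡497, 497^2≡400; 3 = 2 + 1, so 497^3 ≡ 400·497 ≡ 580 (mod 583)
Candidate 3: Squares mod 583: 452^1≡452, 452^2≡254; 3 = 2 + 1, so 452^3 ≡ 254·452 ≡ 540 (mod 583)
  → matches H(m) = 540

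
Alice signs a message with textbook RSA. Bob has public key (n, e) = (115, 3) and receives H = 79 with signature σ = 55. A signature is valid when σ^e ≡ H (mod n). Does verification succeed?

σ^2 ≡ 55^2 = 3025 ≡ 35
3 = 2 + 1, so σ^3 ≡ 35·55 ≡ 85 (mod 115)
The recovered value 85 does not match the digest 79.

fails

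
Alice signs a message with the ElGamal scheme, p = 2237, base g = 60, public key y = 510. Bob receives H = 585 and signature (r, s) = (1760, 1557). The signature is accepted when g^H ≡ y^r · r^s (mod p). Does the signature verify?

verifies

Left side g^H mod p:
60^585 mod 2237 = 262
Right side y^r · r^s mod p:
510^1760 mod 2237 = 311
1760^1557 mod 2237 = 44
311·44 = 13684 ≡ 262 (mod 2237)
262 ≡ 262 (mod 2237), so the signature is genuine.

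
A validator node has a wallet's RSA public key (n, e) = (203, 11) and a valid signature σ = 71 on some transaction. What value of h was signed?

120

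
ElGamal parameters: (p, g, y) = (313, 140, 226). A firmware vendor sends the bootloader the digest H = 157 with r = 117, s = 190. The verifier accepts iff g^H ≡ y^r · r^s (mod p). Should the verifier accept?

Left side g^H mod p:
140^157 mod 313 = 140
Right side y^r · r^s mod p:
226^117 mod 313 = 288
117^190 mod 313 = 57
288·57 = 16416 ≡ 140 (mod 313)
140 ≡ 140 (mod 313), so the signature is genuine.

accept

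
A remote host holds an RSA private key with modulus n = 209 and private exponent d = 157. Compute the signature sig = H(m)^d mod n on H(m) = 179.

Squares mod 209: (H(m))^1≡179, (H(m))^2≡64, (H(m))^4≡125, (H(m))^8≡159, (H(m))^16≡201, (H(m))^32≡64, (H(m))^64≡125, (H(m))^128≡159
157 = 128 + 16 + 8 + 4 + 1, so (H(m))^157 ≡ 159·201·159·125·179 ≡ 141 (mod 209)

141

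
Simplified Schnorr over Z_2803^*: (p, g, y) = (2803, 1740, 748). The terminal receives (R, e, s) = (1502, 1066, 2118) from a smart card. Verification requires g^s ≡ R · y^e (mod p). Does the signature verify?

g^s mod p:
Squares mod 2803: 1740^1≡1740, 1740^2≡360, 1740^4≡662, 1740^8≡976, 1740^16≡2359, 1740^32≡926, 1740^64≡2561, 1740^128≡2504, 1740^256≡2508, 1740^512≡132, 1740^1024≡606, 1740^2048≡43
2118 = 2048 + 64 + 4 + 2, so 1740^2118 ≡ 43·2561·662·360 ≡ 1936 (mod 2803)
R · y^e mod p:
Squares mod 2803: 748^1≡748, 748^2≡1707, 748^4≡1532, 748^8≡913, 748^16≡1078, 748^32≡1642, 748^64≡2481, 748^128≡2776, 748^256≡729, 748^512≡1674, 748^1024≡2079
1066 = 1024 + 32 + 8 + 2, so 748^1066 ≡ 2079·1642·913·1707 ≡ 681 (mod 2803)
1502·681 = 1022862 ≡ 2570 (mod 2803)
1936 ≠ 2570; the check fails.

does not verify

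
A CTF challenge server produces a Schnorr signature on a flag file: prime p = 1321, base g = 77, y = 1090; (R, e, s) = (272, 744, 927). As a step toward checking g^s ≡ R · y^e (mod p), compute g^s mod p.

234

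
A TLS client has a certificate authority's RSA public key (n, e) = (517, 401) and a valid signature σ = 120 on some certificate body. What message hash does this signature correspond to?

σ^401 mod 517 = 208

208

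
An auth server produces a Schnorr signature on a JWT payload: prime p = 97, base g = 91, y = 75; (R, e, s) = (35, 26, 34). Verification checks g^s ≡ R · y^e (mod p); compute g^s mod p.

62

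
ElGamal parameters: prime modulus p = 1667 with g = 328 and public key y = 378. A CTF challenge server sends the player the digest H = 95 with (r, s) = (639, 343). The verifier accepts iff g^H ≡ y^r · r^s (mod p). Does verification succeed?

fails

Left side g^H mod p:
328^95 mod 1667 = 274
Right side y^r · r^s mod p:
378^639 mod 1667 = 3
639^343 mod 1667 = 1377
3·1377 = 4131 ≡ 797 (mod 1667)
274 ≠ 797, so verification fails.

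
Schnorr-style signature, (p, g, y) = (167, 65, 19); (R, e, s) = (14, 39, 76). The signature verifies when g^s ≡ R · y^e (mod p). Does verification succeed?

g^s mod p:
65^76 mod 167 = 36
R · y^e mod p:
19^39 mod 167 = 65
14·65 = 910 ≡ 75 (mod 167)
36 ≠ 75; the check fails.

fails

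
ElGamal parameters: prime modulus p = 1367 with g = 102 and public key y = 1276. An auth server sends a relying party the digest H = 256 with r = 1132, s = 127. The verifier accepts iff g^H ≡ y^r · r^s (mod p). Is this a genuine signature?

Left side g^H mod p:
102^256 mod 1367 = 348
Right side y^r · r^s mod p:
1276^1132 mod 1367 = 1200
1132^127 mod 1367 = 598
1200·598 = 717600 ≡ 1292 (mod 1367)
348 ≠ 1292, so verification fails.

forged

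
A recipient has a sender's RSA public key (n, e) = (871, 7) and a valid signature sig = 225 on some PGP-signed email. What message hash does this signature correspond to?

628

sig^2 ≡ 225^2 = 50625 ≡ 107
sig^4 ≡ 107^2 = 11449 ≡ 126
7 = 4 + 2 + 1, so sig^7 ≡ 126·107·225 ≡ 628 (mod 871)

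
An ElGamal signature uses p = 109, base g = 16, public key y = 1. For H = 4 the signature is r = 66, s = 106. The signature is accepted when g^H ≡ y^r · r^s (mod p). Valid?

yes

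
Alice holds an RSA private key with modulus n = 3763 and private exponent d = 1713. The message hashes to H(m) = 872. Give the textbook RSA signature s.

(H(m))^2 ≡ 872^2 = 760384 ≡ 258
(H(m))^4 ≡ 258^2 = 66564 ≡ 2593
(H(m))^8 ≡ 2593^2 = 6723649 ≡ 2931
(H(m))^16 ≡ 2931^2 = 8590761 ≡ 3595
(H(m))^32 ≡ 3595^2 = 12924025 ≡ 1883
(H(m))^64 ≡ 1883^2 = 3545689 ≡ 943
(H(m))^128 ≡ 943^2 = 889249 ≡ 1181
(H(m))^256 ≡ 1181^2 = 1394761 ≡ 2451
(H(m))^512 ≡ 2451^2 = 6007401 ≡ 1653
(H(m))^1024 ≡ 1653^2 = 2732409 ≡ 471
1713 = 1024 + 512 + 128 + 32 + 16 + 1, so (H(m))^1713 ≡ 471·1653·1181·1883·3595·872 ≡ 3651 (mod 3763)

3651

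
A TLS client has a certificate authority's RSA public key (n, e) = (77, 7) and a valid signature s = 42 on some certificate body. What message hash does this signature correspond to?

s^2 ≡ 42^2 = 1764 ≡ 70
s^4 ≡ 70^2 = 4900 ≡ 49
7 = 4 + 2 + 1, so s^7 ≡ 49·70·42 ≡ 70 (mod 77)

70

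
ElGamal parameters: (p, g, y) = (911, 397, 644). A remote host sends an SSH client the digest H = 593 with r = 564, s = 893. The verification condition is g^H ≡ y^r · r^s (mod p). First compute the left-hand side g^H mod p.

55

397^2 = 157609 ≡ 6
397^4 ≡ 6^2 = 36
397^8 ≡ 36^2 = 1296 ≡ 385
397^16 ≡ 385^2 = 148225 ≡ 643
397^32 ≡ 643^2 = 413449 ≡ 766
397^64 ≡ 766^2 = 586756 ≡ 72
397^128 ≡ 72^2 = 5184 ≡ 629
397^256 ≡ 629^2 = 395641 ≡ 267
397^512 ≡ 267^2 = 71289 ≡ 231
593 = 512 + 64 + 16 + 1, so 397^593 ≡ 231·72·643·397 ≡ 55 (mod 911)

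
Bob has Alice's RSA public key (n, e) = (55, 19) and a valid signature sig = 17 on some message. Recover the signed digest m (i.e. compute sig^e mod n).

Squares mod 55: sig^1≡17, sig^2≡14, sig^4≡31, sig^8≡26, sig^16≡16
19 = 16 + 2 + 1, so sig^19 ≡ 16·14·17 ≡ 13 (mod 55)

13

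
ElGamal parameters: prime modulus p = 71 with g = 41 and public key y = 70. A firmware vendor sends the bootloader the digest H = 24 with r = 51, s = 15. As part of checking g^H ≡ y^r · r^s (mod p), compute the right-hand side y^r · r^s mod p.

20

70^2 = 4900 ≡ 1
70^4 ≡ 1^2 = 1
70^8 ≡ 1^2 = 1
70^16 ≡ 1^2 = 1
70^32 ≡ 1^2 = 1
51 = 32 + 16 + 2 + 1, so 70^51 ≡ 1·1·1·70 ≡ 70 (mod 71)
51^2 = 2601 ≡ 45
51^4 ≡ 45^2 = 2025 ≡ 37
51^8 ≡ 37^2 = 1369 ≡ 20
15 = 8 + 4 + 2 + 1, so 51^15 ≡ 20·37·45·51 ≡ 51 (mod 71)
y^r · r^s ≡ 70·51 = 3570 ≡ 20 (mod 71)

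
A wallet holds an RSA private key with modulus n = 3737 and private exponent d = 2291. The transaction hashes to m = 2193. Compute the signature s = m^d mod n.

2357

m^2 ≡ 2193^2 = 4809249 ≡ 3467
m^4 ≡ 3467^2 = 12020089 ≡ 1897
m^8 ≡ 1897^2 = 3598609 ≡ 3615
m^16 ≡ 3615^2 = 13068225 ≡ 3673
m^32 ≡ 3673^2 = 13490929 ≡ 359
m^64 ≡ 359^2 = 128881 ≡ 1823
m^128 ≡ 1823^2 = 3323329 ≡ 1136
m^256 ≡ 1136^2 = 1290496 ≡ 1231
m^512 ≡ 1231^2 = 1515361 ≡ 1876
m^1024 ≡ 1876^2 = 3519376 ≡ 2859
m^2048 ≡ 2859^2 = 8173881 ≡ 1062
2291 = 2048 + 128 + 64 + 32 + 16 + 2 + 1, so m^2291 ≡ 1062·1136·1823·359·3673·3467·2193 ≡ 2357 (mod 3737)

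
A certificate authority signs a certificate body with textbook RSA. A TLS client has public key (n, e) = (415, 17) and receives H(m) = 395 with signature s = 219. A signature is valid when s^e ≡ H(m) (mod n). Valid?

s^17 mod 415 = 309
309 ≠ 395, so verification fails.

no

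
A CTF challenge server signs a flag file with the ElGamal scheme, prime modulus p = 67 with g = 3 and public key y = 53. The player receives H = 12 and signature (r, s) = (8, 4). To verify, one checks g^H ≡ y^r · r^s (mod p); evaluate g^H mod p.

3^2 = 9
3^4 ≡ 9^2 = 81 ≡ 14
3^8 ≡ 14^2 = 196 ≡ 62
12 = 8 + 4, so 3^12 ≡ 62·14 ≡ 64 (mod 67)

64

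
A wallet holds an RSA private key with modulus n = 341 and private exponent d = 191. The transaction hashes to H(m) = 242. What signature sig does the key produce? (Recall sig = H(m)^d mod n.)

(H(m))^2 ≡ 242^2 = 58564 ≡ 253
(H(m))^4 ≡ 253^2 = 64009 ≡ 242
(H(m))^8 ≡ 242^2 = 58564 ≡ 253
(H(m))^16 ≡ 253^2 = 64009 ≡ 242
(H(m))^32 ≡ 242^2 = 58564 ≡ 253
(H(m))^64 ≡ 253^2 = 64009 ≡ 242
(H(m))^128 ≡ 242^2 = 58564 ≡ 253
191 = 128 + 32 + 16 + 8 + 4 + 2 + 1, so (H(m))^191 ≡ 253·253·242·253·242·253·242 ≡ 253 (mod 341)

253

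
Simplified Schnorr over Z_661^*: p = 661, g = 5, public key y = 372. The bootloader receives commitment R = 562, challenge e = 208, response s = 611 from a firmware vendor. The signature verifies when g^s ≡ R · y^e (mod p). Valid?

g^s mod p:
5^2 = 25
5^4 ≡ 25^2 = 625
5^8 ≡ 625^2 = 390625 ≡ 635
5^16 ≡ 635^2 = 403225 ≡ 15
5^32 ≡ 15^2 = 225
5^64 ≡ 225^2 = 50625 ≡ 389
5^128 ≡ 389^2 = 151321 ≡ 613
5^256 ≡ 613^2 = 375769 ≡ 321
5^512 ≡ 321^2 = 103041 ≡ 586
611 = 512 + 64 + 32 + 2 + 1, so 5^611 ≡ 586·389·225·25·5 ≡ 17 (mod 661)
R · y^e mod p:
372^2 = 138384 ≡ 235
372^4 ≡ 235^2 = 55225 ≡ 362
372^8 ≡ 362^2 = 131044 ≡ 166
372^16 ≡ 166^2 = 27556 ≡ 455
372^32 ≡ 455^2 = 207025 ≡ 132
372^64 ≡ 132^2 = 17424 ≡ 238
372^128 ≡ 238^2 = 56644 ≡ 459
208 = 128 + 64 + 16, so 372^208 ≡ 459·238·455 ≡ 554 (mod 661)
562·554 = 311348 ≡ 17 (mod 661)
17 ≡ 17 (mod 661); signature holds.

yes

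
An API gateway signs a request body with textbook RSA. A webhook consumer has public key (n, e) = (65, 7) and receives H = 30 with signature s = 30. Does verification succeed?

s^2 ≡ 30^2 = 900 ≡ 55
s^4 ≡ 55^2 = 3025 ≡ 35
7 = 4 + 2 + 1, so s^7 ≡ 35·55·30 ≡ 30 (mod 65)
s^7 mod 65 = 30 matches H.

passes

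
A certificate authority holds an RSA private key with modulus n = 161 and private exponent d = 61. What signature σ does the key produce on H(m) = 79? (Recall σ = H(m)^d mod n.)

(H(m))^2 ≡ 79^2 = 6241 ≡ 123
(H(m))^4 ≡ 123^2 = 15129 ≡ 156
(H(m))^8 ≡ 156^2 = 24336 ≡ 25
(H(m))^16 ≡ 25^2 = 625 ≡ 142
(H(m))^32 ≡ 142^2 = 20164 ≡ 39
61 = 32 + 16 + 8 + 4 + 1, so (H(m))^61 ≡ 39·142·25·156·79 ≡ 86 (mod 161)

86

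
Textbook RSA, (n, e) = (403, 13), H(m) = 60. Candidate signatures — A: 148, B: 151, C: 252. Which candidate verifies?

B

Candidate A: Squares mod 403: 148^1≡148, 148^2≡142, 148^4≡14, 148^8≡196; 13 = 8 + 4 + 1, so 148^13 ≡ 196·14·148 ≡ 291 (mod 403)
Candidate B: Squares mod 403: 151^1≡151, 151^2≡233, 151^4≡287, 151^8≡157; 13 = 8 + 4 + 1, so 151^13 ≡ 157·287·151 ≡ 60 (mod 403)
  → matches H(m) = 60
Candidate C: Squares mod 403: 252^1≡252, 252^2≡233, 252^4≡287, 252^8≡157; 13 = 8 + 4 + 1, so 252^13 ≡ 157·287·252 ≡ 343 (mod 403)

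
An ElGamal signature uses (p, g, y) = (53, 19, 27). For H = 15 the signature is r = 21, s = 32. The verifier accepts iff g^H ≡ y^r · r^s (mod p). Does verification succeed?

passes

Left side g^H mod p:
Squares mod 53: 19^1≡19, 19^2≡43, 19^4≡47, 19^8≡36
15 = 8 + 4 + 2 + 1, so 19^15 ≡ 36·47·43·19 ≡ 18 (mod 53)
Right side y^r · r^s mod p:
Squares mod 53: 27^1≡27, 27^2≡40, 27^4≡10, 27^8≡47, 27^16≡36
21 = 16 + 4 + 1, so 27^21 ≡ 36·10·27 ≡ 21 (mod 53)
Squares mod 53: 21^1≡21, 21^2≡17, 21^4≡24, 21^8≡46, 21^16≡49, 21^32≡16
21^32 ≡ 16 (mod 53)
21·16 = 336 ≡ 18 (mod 53)
18 ≡ 18 (mod 53), so the signature is genuine.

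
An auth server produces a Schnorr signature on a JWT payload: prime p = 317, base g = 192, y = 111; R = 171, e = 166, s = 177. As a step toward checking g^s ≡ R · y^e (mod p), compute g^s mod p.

Squares mod 317: 192^1≡192, 192^2≡92, 192^4≡222, 192^8≡149, 192^16≡11, 192^32≡121, 192^64≡59, 192^128≡311
177 = 128 + 32 + 16 + 1, so 192^177 ≡ 311·121·11·192 ≡ 17 (mod 317)

17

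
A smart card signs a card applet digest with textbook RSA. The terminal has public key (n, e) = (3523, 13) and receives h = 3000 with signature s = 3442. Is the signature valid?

valid

s^13 mod 3523 = 3000
s^13 mod 3523 = 3000 matches h.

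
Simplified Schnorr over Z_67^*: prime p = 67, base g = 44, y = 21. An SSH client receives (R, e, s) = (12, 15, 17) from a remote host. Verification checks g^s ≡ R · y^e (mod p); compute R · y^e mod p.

Squares mod 67: 21^1≡21, 21^2≡39, 21^4≡47, 21^8≡65
15 = 8 + 4 + 2 + 1, so 21^15 ≡ 65·47·39·21 ≡ 64 (mod 67)
R · y^e ≡ 12·64 = 768 ≡ 31 (mod 67)

31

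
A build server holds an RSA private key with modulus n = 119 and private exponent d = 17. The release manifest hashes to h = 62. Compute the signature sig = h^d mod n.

62

h^2 ≡ 62^2 = 3844 ≡ 36
h^4 ≡ 36^2 = 1296 ≡ 106
h^8 ≡ 106^2 = 11236 ≡ 50
h^16 ≡ 50^2 = 2500 ≡ 1
17 = 16 + 1, so h^17 ≡ 1·62 ≡ 62 (mod 119)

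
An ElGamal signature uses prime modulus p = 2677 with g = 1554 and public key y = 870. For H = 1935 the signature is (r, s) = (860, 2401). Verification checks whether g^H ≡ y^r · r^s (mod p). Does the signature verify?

Left side g^H mod p:
Squares mod 2677: 1554^1≡1554, 1554^2≡262, 1554^4≡1719, 1554^8≡2230, 1554^16≡1711, 1554^32≡1560, 1554^64≡207, 1554^128≡17, 1554^256≡289, 1554^512≡534, 1554^1024≡1394
1935 = 1024 + 512 + 256 + 128 + 8 + 4 + 2 + 1, so 1554^1935 ≡ 1394·534·289·17·2230·1719·262·1554 ≡ 2525 (mod 2677)
Right side y^r · r^s mod p:
Squares mod 2677: 870^1≡870, 870^2≡1986, 870^4≡975, 870^8≡290, 870^16≡1113, 870^32≡1995, 870^64≡2003, 870^128≡1863, 870^256≡1377, 870^512≡813
860 = 512 + 256 + 64 + 16 + 8 + 4, so 870^860 ≡ 813·1377·2003·1113·290·975 ≡ 606 (mod 2677)
Squares mod 2677: 860^1≡860, 860^2≡748, 860^4≡11, 860^8≡121, 860^16≡1256, 860^32≡783, 860^64≡56, 860^128≡459, 860^256≡1875, 860^512≡724, 860^1024≡2161, 860^2048≡1233
2401 = 2048 + 256 + 64 + 32 + 1, so 860^2401 ≡ 1233·1875·56·783·860 ≡ 2235 (mod 2677)
606·2235 = 1354410 ≡ 2525 (mod 2677)
2525 ≡ 2525 (mod 2677), so the signature is genuine.

verifies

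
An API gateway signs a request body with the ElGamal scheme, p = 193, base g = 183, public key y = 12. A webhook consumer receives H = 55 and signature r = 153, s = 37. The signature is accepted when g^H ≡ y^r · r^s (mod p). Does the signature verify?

Left side g^H mod p:
183^2 = 33489 ≡ 100
183^4 ≡ 100^2 = 10000 ≡ 157
183^8 ≡ 157^2 = 24649 ≡ 138
183^16 ≡ 138^2 = 19044 ≡ 130
183^32 ≡ 130^2 = 16900 ≡ 109
55 = 32 + 16 + 4 + 2 + 1, so 183^55 ≡ 109·130·157·100·183 ≡ 156 (mod 193)
Right side y^r · r^s mod p:
12^2 = 144
12^4 ≡ 144^2 = 20736 ≡ 85
12^8 ≡ 85^2 = 7225 ≡ 84
12^16 ≡ 84^2 = 7056 ≡ 108
12^32 ≡ 108^2 = 11664 ≡ 84
12^64 ≡ 84^2 = 7056 ≡ 108
12^128 ≡ 108^2 = 11664 ≡ 84
153 = 128 + 16 + 8 + 1, so 12^153 ≡ 84·108·84·12 ≡ 43 (mod 193)
153^2 = 23409 ≡ 56
153^4 ≡ 56^2 = 3136 ≡ 48
153^8 ≡ 48^2 = 2304 ≡ 181
153^16 ≡ 181^2 = 32761 ≡ 144
153^32 ≡ 144^2 = 20736 ≡ 85
37 = 32 + 4 + 1, so 153^37 ≡ 85·48·153 ≡ 78 (mod 193)
43·78 = 3354 ≡ 73 (mod 193)
156 ≠ 73, so verification fails.

does not verify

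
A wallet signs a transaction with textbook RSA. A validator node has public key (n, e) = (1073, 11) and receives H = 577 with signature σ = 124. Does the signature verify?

does not verify

σ^11 mod 1073 = 496
σ^11 mod 1073 = 496, but H = 577.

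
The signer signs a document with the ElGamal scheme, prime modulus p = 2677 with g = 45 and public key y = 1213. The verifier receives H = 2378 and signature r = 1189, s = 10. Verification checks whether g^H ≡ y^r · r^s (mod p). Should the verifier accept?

Left side g^H mod p:
45^2378 mod 2677 = 1540
Right side y^r · r^s mod p:
1213^1189 mod 2677 = 1459
1189^10 mod 2677 = 1168
1459·1168 = 1704112 ≡ 1540 (mod 2677)
1540 ≡ 1540 (mod 2677), so the signature is genuine.

accept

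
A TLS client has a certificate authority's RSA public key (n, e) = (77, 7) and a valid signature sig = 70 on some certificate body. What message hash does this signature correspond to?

49

sig^2 ≡ 70^2 = 4900 ≡ 49
sig^4 ≡ 49^2 = 2401 ≡ 14
7 = 4 + 2 + 1, so sig^7 ≡ 14·49·70 ≡ 49 (mod 77)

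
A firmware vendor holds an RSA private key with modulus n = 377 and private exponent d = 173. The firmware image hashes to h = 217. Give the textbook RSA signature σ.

h^2 ≡ 217^2 = 47089 ≡ 341
h^4 ≡ 341^2 = 116281 ≡ 165
h^8 ≡ 165^2 = 27225 ≡ 81
h^16 ≡ 81^2 = 6561 ≡ 152
h^32 ≡ 152^2 = 23104 ≡ 107
h^64 ≡ 107^2 = 11449 ≡ 139
h^128 ≡ 139^2 = 19321 ≡ 94
173 = 128 + 32 + 8 + 4 + 1, so h^173 ≡ 94·107·81·165·217 ≡ 367 (mod 377)

367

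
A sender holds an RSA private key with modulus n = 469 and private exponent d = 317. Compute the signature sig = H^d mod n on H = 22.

H^2 ≡ 22^2 = 484 ≡ 15
H^4 ≡ 15^2 = 225
H^8 ≡ 225^2 = 50625 ≡ 442
H^16 ≡ 442^2 = 195364 ≡ 260
H^32 ≡ 260^2 = 67600 ≡ 64
H^64 ≡ 64^2 = 4096 ≡ 344
H^128 ≡ 344^2 = 118336 ≡ 148
H^256 ≡ 148^2 = 21904 ≡ 330
317 = 256 + 32 + 16 + 8 + 4 + 1, so H^317 ≡ 330·64·260·442·225·22 ≡ 344 (mod 469)

344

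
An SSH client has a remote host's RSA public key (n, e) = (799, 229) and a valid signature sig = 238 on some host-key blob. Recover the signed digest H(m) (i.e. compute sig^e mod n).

204

sig^2 ≡ 238^2 = 56644 ≡ 714
sig^4 ≡ 714^2 = 509796 ≡ 34
sig^8 ≡ 34^2 = 1156 ≡ 357
sig^16 ≡ 357^2 = 127449 ≡ 408
sig^32 ≡ 408^2 = 166464 ≡ 272
sig^64 ≡ 272^2 = 73984 ≡ 476
sig^128 ≡ 476^2 = 226576 ≡ 459
229 = 128 + 64 + 32 + 4 + 1, so sig^229 ≡ 459·476·272·34·238 ≡ 204 (mod 799)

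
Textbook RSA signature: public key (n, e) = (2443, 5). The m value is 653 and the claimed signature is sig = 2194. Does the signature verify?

Squares mod 2443: sig^1≡2194, sig^2≡926, sig^4≡2426
5 = 4 + 1, so sig^5 ≡ 2426·2194 ≡ 1790 (mod 2443)
sig^5 mod 2443 = 1790, but m = 653.

does not verify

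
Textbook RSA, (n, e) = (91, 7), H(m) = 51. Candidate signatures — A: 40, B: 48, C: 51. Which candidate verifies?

C

Candidate A: Squares mod 91: 40^1≡40, 40^2≡53, 40^4≡79; 7 = 4 + 2 + 1, so 40^7 ≡ 79·53·40 ≡ 40 (mod 91)
Candidate B: Squares mod 91: 48^1≡48, 48^2≡29, 48^4≡22; 7 = 4 + 2 + 1, so 48^7 ≡ 22·29·48 ≡ 48 (mod 91)
Candidate C: Squares mod 91: 51^1≡51, 51^2≡53, 51^4≡79; 7 = 4 + 2 + 1, so 51^7 ≡ 79·53·51 ≡ 51 (mod 91)
  → matches H(m) = 51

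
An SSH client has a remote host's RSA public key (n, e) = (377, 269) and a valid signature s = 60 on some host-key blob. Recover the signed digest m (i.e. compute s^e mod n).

21

s^2 ≡ 60^2 = 3600 ≡ 207
s^4 ≡ 207^2 = 42849 ≡ 248
s^8 ≡ 248^2 = 61504 ≡ 53
s^16 ≡ 53^2 = 2809 ≡ 170
s^32 ≡ 170^2 = 28900 ≡ 248
s^64 ≡ 248^2 = 61504 ≡ 53
s^128 ≡ 53^2 = 2809 ≡ 170
s^256 ≡ 170^2 = 28900 ≡ 248
269 = 256 + 8 + 4 + 1, so s^269 ≡ 248·53·248·60 ≡ 21 (mod 377)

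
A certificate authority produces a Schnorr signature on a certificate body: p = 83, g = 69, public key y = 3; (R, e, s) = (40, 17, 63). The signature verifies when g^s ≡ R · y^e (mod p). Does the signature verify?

g^s mod p:
69^63 mod 83 = 59
R · y^e mod p:
3^17 mod 83 = 48
40·48 = 1920 ≡ 11 (mod 83)
59 ≠ 11; the check fails.

does not verify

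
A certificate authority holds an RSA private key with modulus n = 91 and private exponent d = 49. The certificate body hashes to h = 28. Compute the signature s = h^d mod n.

28

Squares mod 91: h^1≡28, h^2≡56, h^4≡42, h^8≡35, h^16≡42, h^32≡35
49 = 32 + 16 + 1, so h^49 ≡ 35·42·28 ≡ 28 (mod 91)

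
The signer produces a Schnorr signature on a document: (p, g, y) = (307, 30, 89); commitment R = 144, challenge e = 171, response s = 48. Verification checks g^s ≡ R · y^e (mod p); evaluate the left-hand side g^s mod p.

30^2 = 900 ≡ 286
30^4 ≡ 286^2 = 81796 ≡ 134
30^8 ≡ 134^2 = 17956 ≡ 150
30^16 ≡ 150^2 = 22500 ≡ 89
30^32 ≡ 89^2 = 7921 ≡ 246
48 = 32 + 16, so 30^48 ≡ 246·89 ≡ 97 (mod 307)

97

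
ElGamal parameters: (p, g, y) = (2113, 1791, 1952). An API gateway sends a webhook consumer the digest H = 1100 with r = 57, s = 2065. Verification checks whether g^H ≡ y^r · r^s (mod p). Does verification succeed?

Left side g^H mod p:
1791^2 = 3207681 ≡ 147
1791^4 ≡ 147^2 = 21609 ≡ 479
1791^8 ≡ 479^2 = 229441 ≡ 1237
1791^16 ≡ 1237^2 = 1530169 ≡ 357
1791^32 ≡ 357^2 = 127449 ≡ 669
1791^64 ≡ 669^2 = 447561 ≡ 1718
1791^128 ≡ 1718^2 = 2951524 ≡ 1776
1791^256 ≡ 1776^2 = 3154176 ≡ 1580
1791^512 ≡ 1580^2 = 2496400 ≡ 947
1791^1024 ≡ 947^2 = 896809 ≡ 897
1100 = 1024 + 64 + 8 + 4, so 1791^1100 ≡ 897·1718·1237·479 ≡ 1200 (mod 2113)
Right side y^r · r^s mod p:
1952^2 = 3810304 ≡ 565
1952^4 ≡ 565^2 = 319225 ≡ 162
1952^8 ≡ 162^2 = 26244 ≡ 888
1952^16 ≡ 888^2 = 788544 ≡ 395
1952^32 ≡ 395^2 = 156025 ≡ 1776
57 = 32 + 16 + 8 + 1, so 1952^57 ≡ 1776·395·888·1952 ≡ 751 (mod 2113)
57^2 = 3249 ≡ 1136
57^4 ≡ 1136^2 = 1290496 ≡ 1566
57^8 ≡ 1566^2 = 2452356 ≡ 1276
57^16 ≡ 1276^2 = 1628176 ≡ 1166
57^32 ≡ 1166^2 = 1359556 ≡ 897
57^64 ≡ 897^2 = 804609 ≡ 1669
57^128 ≡ 1669^2 = 2785561 ≡ 627
57^256 ≡ 627^2 = 393129 ≡ 111
57^512 ≡ 111^2 = 12321 ≡ 1756
57^1024 ≡ 1756^2 = 3083536 ≡ 669
57^2048 ≡ 669^2 = 447561 ≡ 1718
2065 = 2048 + 16 + 1, so 57^2065 ≡ 1718·1166·57 ≡ 1535 (mod 2113)
751·1535 = 1152785 ≡ 1200 (mod 2113)
1200 ≡ 1200 (mod 2113), so the signature is genuine.

passes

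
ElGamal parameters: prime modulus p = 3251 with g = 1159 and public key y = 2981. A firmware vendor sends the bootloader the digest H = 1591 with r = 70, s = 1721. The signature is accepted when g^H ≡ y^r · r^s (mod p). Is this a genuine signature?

Left side g^H mod p:
1159^2 = 1343281 ≡ 618
1159^4 ≡ 618^2 = 381924 ≡ 1557
1159^8 ≡ 1557^2 = 2424249 ≡ 2254
1159^16 ≡ 2254^2 = 5080516 ≡ 2454
1159^32 ≡ 2454^2 = 6022116 ≡ 1264
1159^64 ≡ 1264^2 = 1597696 ≡ 1455
1159^128 ≡ 1455^2 = 2117025 ≡ 624
1159^256 ≡ 624^2 = 389376 ≡ 2507
1159^512 ≡ 2507^2 = 6285049 ≡ 866
1159^1024 ≡ 866^2 = 749956 ≡ 2226
1591 = 1024 + 512 + 32 + 16 + 4 + 2 + 1, so 1159^1591 ≡ 2226·866·1264·2454·1557·618·1159 ≡ 2948 (mod 3251)
Right side y^r · r^s mod p:
2981^2 = 8886361 ≡ 1378
2981^4 ≡ 1378^2 = 1898884 ≡ 300
2981^8 ≡ 300^2 = 90000 ≡ 2223
2981^16 ≡ 2223^2 = 4941729 ≡ 209
2981^32 ≡ 209^2 = 43681 ≡ 1418
2981^64 ≡ 1418^2 = 2010724 ≡ 1606
70 = 64 + 4 + 2, so 2981^70 ≡ 1606·300·1378 ≡ 1180 (mod 3251)
70^2 = 4900 ≡ 1649
70^4 ≡ 1649^2 = 2719201 ≡ 1365
70^8 ≡ 1365^2 = 1863225 ≡ 402
70^16 ≡ 402^2 = 161604 ≡ 2305
70^32 ≡ 2305^2 = 5313025 ≡ 891
70^64 ≡ 891^2 = 793881 ≡ 637
70^128 ≡ 637^2 = 405769 ≡ 2645
70^256 ≡ 2645^2 = 6996025 ≡ 3124
70^512 ≡ 3124^2 = 9759376 ≡ 3125
70^1024 ≡ 3125^2 = 9765625 ≡ 2872
1721 = 1024 + 512 + 128 + 32 + 16 + 8 + 1, so 70^1721 ≡ 2872·3125·2645·891·2305·402·70 ≡ 1358 (mod 3251)
1180·1358 = 1602440 ≡ 2948 (mod 3251)
2948 ≡ 2948 (mod 3251), so the signature is genuine.

genuine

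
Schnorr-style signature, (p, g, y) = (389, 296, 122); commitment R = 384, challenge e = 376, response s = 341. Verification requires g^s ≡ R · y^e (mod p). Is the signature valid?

g^s mod p:
296^2 = 87616 ≡ 91
296^4 ≡ 91^2 = 8281 ≡ 112
296^8 ≡ 112^2 = 12544 ≡ 96
296^16 ≡ 96^2 = 9216 ≡ 269
296^32 ≡ 269^2 = 72361 ≡ 7
296^64 ≡ 7^2 = 49
296^128 ≡ 49^2 = 2401 ≡ 67
296^256 ≡ 67^2 = 4489 ≡ 210
341 = 256 + 64 + 16 + 4 + 1, so 296^341 ≡ 210·49·269·112·296 ≡ 196 (mod 389)
R · y^e mod p:
122^2 = 14884 ≡ 102
122^4 ≡ 102^2 = 10404 ≡ 290
122^8 ≡ 290^2 = 84100 ≡ 76
122^16 ≡ 76^2 = 5776 ≡ 330
122^32 ≡ 330^2 = 108900 ≡ 369
122^64 ≡ 369^2 = 136161 ≡ 11
122^128 ≡ 11^2 = 121
122^256 ≡ 121^2 = 14641 ≡ 248
376 = 256 + 64 + 32 + 16 + 8, so 122^376 ≡ 248·11·369·330·76 ≡ 272 (mod 389)
384·272 = 104448 ≡ 196 (mod 389)
196 ≡ 196 (mod 389); signature holds.

valid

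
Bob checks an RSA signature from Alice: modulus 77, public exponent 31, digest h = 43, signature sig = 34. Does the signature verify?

sig^2 ≡ 34^2 = 1156 ≡ 1
sig^4 ≡ 1^2 = 1
sig^8 ≡ 1^2 = 1
sig^16 ≡ 1^2 = 1
31 = 16 + 8 + 4 + 2 + 1, so sig^31 ≡ 1·1·1·1·34 ≡ 34 (mod 77)
sig^31 mod 77 = 34, but h = 43.

does not verify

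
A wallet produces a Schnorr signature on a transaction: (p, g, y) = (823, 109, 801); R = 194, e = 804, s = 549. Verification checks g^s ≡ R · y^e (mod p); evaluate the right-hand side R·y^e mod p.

677

801^2 = 641601 ≡ 484
801^4 ≡ 484^2 = 234256 ≡ 524
801^8 ≡ 524^2 = 274576 ≡ 517
801^16 ≡ 517^2 = 267289 ≡ 637
801^32 ≡ 637^2 = 405769 ≡ 30
801^64 ≡ 30^2 = 900 ≡ 77
801^128 ≡ 77^2 = 5929 ≡ 168
801^256 ≡ 168^2 = 28224 ≡ 242
801^512 ≡ 242^2 = 58564 ≡ 131
804 = 512 + 256 + 32 + 4, so 801^804 ≡ 131·242·30·524 ≡ 135 (mod 823)
R · y^e ≡ 194·135 = 26190 ≡ 677 (mod 823)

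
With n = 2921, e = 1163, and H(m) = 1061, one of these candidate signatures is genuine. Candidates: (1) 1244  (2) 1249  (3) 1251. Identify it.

1

Candidate 1: Squares mod 2921: 1244^1≡1244, 1244^2≡2327, 1244^4≡2316, 1244^8≡900, 1244^16≡883, 1244^32≡2703, 1244^64≡788, 1244^128≡1692, 1244^256≡284, 1244^512≡1789, 1244^1024≡2026; 1163 = 1024 + 128 + 8 + 2 + 1, so 1244^1163 ≡ 2026·1692·900·2327·1244 ≡ 1061 (mod 2921)
  → matches H(m) = 1061
Candidate 2: Squares mod 2921: 1249^1≡1249, 1249^2≡187, 1249^4≡2838, 1249^8≡1047, 1249^16≡834, 1249^32≡358, 1249^64≡2561, 1249^128≡1076, 1249^256≡1060, 1249^512≡1936, 1249^1024≡453; 1163 = 1024 + 128 + 8 + 2 + 1, so 1249^1163 ≡ 453·1076·1047·187·1249 ≡ 747 (mod 2921)
Candidate 3: Squares mod 2921: 1251^1≡1251, 1251^2≡2266, 1251^4≡2559, 1251^8≡2520, 1251^16≡146, 1251^32≡869, 1251^64≡1543, 1251^128≡234, 1251^256≡2178, 1251^512≡2901, 1251^1024≡400; 1163 = 1024 + 128 + 8 + 2 + 1, so 1251^1163 ≡ 400·234·2520·2266·1251 ≡ 1163 (mod 2921)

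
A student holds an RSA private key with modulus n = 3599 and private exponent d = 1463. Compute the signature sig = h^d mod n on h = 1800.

h^2 ≡ 1800^2 = 3240000 ≡ 900
h^4 ≡ 900^2 = 810000 ≡ 225
h^8 ≡ 225^2 = 50625 ≡ 239
h^16 ≡ 239^2 = 57121 ≡ 3136
h^32 ≡ 3136^2 = 9834496 ≡ 2028
h^64 ≡ 2028^2 = 4112784 ≡ 2726
h^128 ≡ 2726^2 = 7431076 ≡ 2740
h^256 ≡ 2740^2 = 7507600 ≡ 86
h^512 ≡ 86^2 = 7396 ≡ 198
h^1024 ≡ 198^2 = 39204 ≡ 3214
1463 = 1024 + 256 + 128 + 32 + 16 + 4 + 2 + 1, so h^1463 ≡ 3214·86·2740·2028·3136·225·900·1800 ≡ 2373 (mod 3599)

2373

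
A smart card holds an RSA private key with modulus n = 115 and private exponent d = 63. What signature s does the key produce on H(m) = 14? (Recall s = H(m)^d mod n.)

(H(m))^2 ≡ 14^2 = 196 ≡ 81
(H(m))^4 ≡ 81^2 = 6561 ≡ 6
(H(m))^8 ≡ 6^2 = 36
(H(m))^16 ≡ 36^2 = 1296 ≡ 31
(H(m))^32 ≡ 31^2 = 961 ≡ 41
63 = 32 + 16 + 8 + 4 + 2 + 1, so (H(m))^63 ≡ 41·31·36·6·81·14 ≡ 79 (mod 115)

79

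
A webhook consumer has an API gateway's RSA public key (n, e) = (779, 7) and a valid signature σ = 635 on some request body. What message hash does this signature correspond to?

σ^2 ≡ 635^2 = 403225 ≡ 482
σ^4 ≡ 482^2 = 232324 ≡ 182
7 = 4 + 2 + 1, so σ^7 ≡ 182·482·635 ≡ 8 (mod 779)

8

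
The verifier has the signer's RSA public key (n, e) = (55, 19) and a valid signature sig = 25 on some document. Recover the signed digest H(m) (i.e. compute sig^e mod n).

15

sig^2 ≡ 25^2 = 625 ≡ 20
sig^4 ≡ 20^2 = 400 ≡ 15
sig^8 ≡ 15^2 = 225 ≡ 5
sig^16 ≡ 5^2 = 25
19 = 16 + 2 + 1, so sig^19 ≡ 25·20·25 ≡ 15 (mod 55)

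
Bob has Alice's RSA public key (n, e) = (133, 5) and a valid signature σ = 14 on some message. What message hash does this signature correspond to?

105

Squares mod 133: σ^1≡14, σ^2≡63, σ^4≡112
5 = 4 + 1, so σ^5 ≡ 112·14 ≡ 105 (mod 133)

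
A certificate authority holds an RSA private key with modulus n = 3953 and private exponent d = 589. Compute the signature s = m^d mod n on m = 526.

2961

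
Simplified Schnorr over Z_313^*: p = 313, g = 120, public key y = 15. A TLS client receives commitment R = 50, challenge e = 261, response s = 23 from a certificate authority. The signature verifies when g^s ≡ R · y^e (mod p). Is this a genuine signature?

g^s mod p:
Squares mod 313: 120^1≡120, 120^2≡2, 120^4≡4, 120^8≡16, 120^16≡256
23 = 16 + 4 + 2 + 1, so 120^23 ≡ 256·4·2·120 ≡ 55 (mod 313)
R · y^e mod p:
Squares mod 313: 15^1≡15, 15^2≡225, 15^4≡232, 15^8≡301, 15^16≡144, 15^32≡78, 15^64≡137, 15^128≡302, 15^256≡121
261 = 256 + 4 + 1, so 15^261 ≡ 121·232·15 ≡ 95 (mod 313)
50·95 = 4750 ≡ 55 (mod 313)
55 ≡ 55 (mod 313); signature holds.

genuine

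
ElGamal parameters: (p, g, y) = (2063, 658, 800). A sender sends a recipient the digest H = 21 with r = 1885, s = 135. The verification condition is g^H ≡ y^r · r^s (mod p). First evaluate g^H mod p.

658^2 = 432964 ≡ 1797
658^4 ≡ 1797^2 = 3229209 ≡ 614
658^8 ≡ 614^2 = 376996 ≡ 1530
658^16 ≡ 1530^2 = 2340900 ≡ 1458
21 = 16 + 4 + 1, so 658^21 ≡ 1458·614·658 ≡ 1106 (mod 2063)

1106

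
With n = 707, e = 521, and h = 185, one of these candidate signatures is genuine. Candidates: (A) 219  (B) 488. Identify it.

B

Candidate A: 219^2 = 47961 ≡ 592; 219^4 ≡ 592^2 = 350464 ≡ 499; 219^8 ≡ 499^2 = 249001 ≡ 137; 219^16 ≡ 137^2 = 18769 ≡ 387; 219^32 ≡ 387^2 = 149769 ≡ 592; 219^64 ≡ 592^2 = 350464 ≡ 499; 219^128 ≡ 499^2 = 249001 ≡ 137; 219^256 ≡ 137^2 = 18769 ≡ 387; 219^512 ≡ 387^2 = 149769 ≡ 592; 521 = 512 + 8 + 1, so 219^521 ≡ 592·137·219 ≡ 522 (mod 707)
Candidate B: 488^2 = 238144 ≡ 592; 488^4 ≡ 592^2 = 350464 ≡ 499; 488^8 ≡ 499^2 = 249001 ≡ 137; 488^16 ≡ 137^2 = 18769 ≡ 387; 488^32 ≡ 387^2 = 149769 ≡ 592; 488^64 ≡ 592^2 = 350464 ≡ 499; 488^128 ≡ 499^2 = 249001 ≡ 137; 488^256 ≡ 137^2 = 18769 ≡ 387; 488^512 ≡ 387^2 = 149769 ≡ 592; 521 = 512 + 8 + 1, so 488^521 ≡ 592·137·488 ≡ 185 (mod 707)
  → matches h = 185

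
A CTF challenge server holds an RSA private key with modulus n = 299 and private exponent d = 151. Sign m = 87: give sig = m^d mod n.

m^151 mod 299 = 269

269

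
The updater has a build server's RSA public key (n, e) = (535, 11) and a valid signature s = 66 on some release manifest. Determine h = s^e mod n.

376

s^2 ≡ 66^2 = 4356 ≡ 76
s^4 ≡ 76^2 = 5776 ≡ 426
s^8 ≡ 426^2 = 181476 ≡ 111
11 = 8 + 2 + 1, so s^11 ≡ 111·76·66 ≡ 376 (mod 535)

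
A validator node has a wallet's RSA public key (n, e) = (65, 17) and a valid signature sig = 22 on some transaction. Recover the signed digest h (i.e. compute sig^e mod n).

42

Squares mod 65: sig^1≡22, sig^2≡29, sig^4≡61, sig^8≡16, sig^16≡61
17 = 16 + 1, so sig^17 ≡ 61·22 ≡ 42 (mod 65)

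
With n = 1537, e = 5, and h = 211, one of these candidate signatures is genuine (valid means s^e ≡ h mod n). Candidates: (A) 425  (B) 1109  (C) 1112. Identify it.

C

Candidate A: Squares mod 1537: 425^1≡425, 425^2≡796, 425^4≡372; 5 = 4 + 1, so 425^5 ≡ 372·425 ≡ 1326 (mod 1537)
Candidate B: Squares mod 1537: 1109^1≡1109, 1109^2≡281, 1109^4≡574; 5 = 4 + 1, so 1109^5 ≡ 574·1109 ≡ 248 (mod 1537)
Candidate C: Squares mod 1537: 1112^1≡1112, 1112^2≡796, 1112^4≡372; 5 = 4 + 1, so 1112^5 ≡ 372·1112 ≡ 211 (mod 1537)
  → matches h = 211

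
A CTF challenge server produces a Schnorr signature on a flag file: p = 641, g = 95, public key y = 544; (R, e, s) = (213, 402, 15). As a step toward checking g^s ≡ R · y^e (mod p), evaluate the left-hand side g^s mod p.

95^2 = 9025 ≡ 51
95^4 ≡ 51^2 = 2601 ≡ 37
95^8 ≡ 37^2 = 1369 ≡ 87
15 = 8 + 4 + 2 + 1, so 95^15 ≡ 87·37·51·95 ≡ 525 (mod 641)

525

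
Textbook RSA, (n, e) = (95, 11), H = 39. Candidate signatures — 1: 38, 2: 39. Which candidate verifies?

2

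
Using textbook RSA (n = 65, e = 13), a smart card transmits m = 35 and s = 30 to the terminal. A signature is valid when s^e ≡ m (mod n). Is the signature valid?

s^2 ≡ 30^2 = 900 ≡ 55
s^4 ≡ 55^2 = 3025 ≡ 35
s^8 ≡ 35^2 = 1225 ≡ 55
13 = 8 + 4 + 1, so s^13 ≡ 55·35·30 ≡ 30 (mod 65)
30 ≠ 35, so verification fails.

invalid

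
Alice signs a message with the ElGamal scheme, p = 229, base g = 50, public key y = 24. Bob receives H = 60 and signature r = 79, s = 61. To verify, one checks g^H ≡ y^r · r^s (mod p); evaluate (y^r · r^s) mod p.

203

24^2 = 576 ≡ 118
24^4 ≡ 118^2 = 13924 ≡ 184
24^8 ≡ 184^2 = 33856 ≡ 193
24^16 ≡ 193^2 = 37249 ≡ 151
24^32 ≡ 151^2 = 22801 ≡ 130
24^64 ≡ 130^2 = 16900 ≡ 183
79 = 64 + 8 + 4 + 2 + 1, so 24^79 ≡ 183·193·184·118·24 ≡ 35 (mod 229)
79^2 = 6241 ≡ 58
79^4 ≡ 58^2 = 3364 ≡ 158
79^8 ≡ 158^2 = 24964 ≡ 3
79^16 ≡ 3^2 = 9
79^32 ≡ 9^2 = 81
61 = 32 + 16 + 8 + 4 + 1, so 79^61 ≡ 81·9·3·158·79 ≡ 189 (mod 229)
y^r · r^s ≡ 35·189 = 6615 ≡ 203 (mod 229)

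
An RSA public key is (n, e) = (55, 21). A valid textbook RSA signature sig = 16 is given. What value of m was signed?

16

Squares mod 55: sig^1≡16, sig^2≡36, sig^4≡31, sig^8≡26, sig^16≡16
21 = 16 + 4 + 1, so sig^21 ≡ 16·31·16 ≡ 16 (mod 55)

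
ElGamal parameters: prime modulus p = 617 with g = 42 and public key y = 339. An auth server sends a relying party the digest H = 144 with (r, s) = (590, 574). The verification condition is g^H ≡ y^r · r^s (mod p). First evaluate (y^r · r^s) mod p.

124

339^2 = 114921 ≡ 159
339^4 ≡ 159^2 = 25281 ≡ 601
339^8 ≡ 601^2 = 361201 ≡ 256
339^16 ≡ 256^2 = 65536 ≡ 134
339^32 ≡ 134^2 = 17956 ≡ 63
339^64 ≡ 63^2 = 3969 ≡ 267
339^128 ≡ 267^2 = 71289 ≡ 334
339^256 ≡ 334^2 = 111556 ≡ 496
339^512 ≡ 496^2 = 246016 ≡ 450
590 = 512 + 64 + 8 + 4 + 2, so 339^590 ≡ 450·267·256·601·159 ≡ 606 (mod 617)
590^2 = 348100 ≡ 112
590^4 ≡ 112^2 = 12544 ≡ 204
590^8 ≡ 204^2 = 41616 ≡ 277
590^16 ≡ 277^2 = 76729 ≡ 221
590^32 ≡ 221^2 = 48841 ≡ 98
590^64 ≡ 98^2 = 9604 ≡ 349
590^128 ≡ 349^2 = 121801 ≡ 252
590^256 ≡ 252^2 = 63504 ≡ 570
590^512 ≡ 570^2 = 324900 ≡ 358
574 = 512 + 32 + 16 + 8 + 4 + 2, so 590^574 ≡ 358·98·221·277·204·112 ≡ 157 (mod 617)
y^r · r^s ≡ 606·157 = 95142 ≡ 124 (mod 617)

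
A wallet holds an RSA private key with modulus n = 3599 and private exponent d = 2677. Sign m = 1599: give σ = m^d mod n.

Squares mod 3599: m^1≡1599, m^2≡1511, m^4≡1355, m^8≡535, m^16≡1904, m^32≡1023, m^64≡2819, m^128≡169, m^256≡3368, m^512≡2975, m^1024≡684, m^2048≡3585
2677 = 2048 + 512 + 64 + 32 + 16 + 4 + 1, so m^2677 ≡ 3585·2975·2819·1023·1904·1355·1599 ≡ 2148 (mod 3599)

2148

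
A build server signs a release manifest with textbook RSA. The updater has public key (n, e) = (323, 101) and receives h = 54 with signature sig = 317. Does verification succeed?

fails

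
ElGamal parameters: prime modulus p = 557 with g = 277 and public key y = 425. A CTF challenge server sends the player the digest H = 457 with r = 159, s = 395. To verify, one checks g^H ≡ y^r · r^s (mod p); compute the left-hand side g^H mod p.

374

277^2 = 76729 ≡ 420
277^4 ≡ 420^2 = 176400 ≡ 388
277^8 ≡ 388^2 = 150544 ≡ 154
277^16 ≡ 154^2 = 23716 ≡ 322
277^32 ≡ 322^2 = 103684 ≡ 82
277^64 ≡ 82^2 = 6724 ≡ 40
277^128 ≡ 40^2 = 1600 ≡ 486
277^256 ≡ 486^2 = 236196 ≡ 28
457 = 256 + 128 + 64 + 8 + 1, so 277^457 ≡ 28·486·40·154·277 ≡ 374 (mod 557)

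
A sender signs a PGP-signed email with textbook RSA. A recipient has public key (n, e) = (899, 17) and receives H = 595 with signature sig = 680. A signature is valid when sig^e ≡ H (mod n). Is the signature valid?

sig^2 ≡ 680^2 = 462400 ≡ 314
sig^4 ≡ 314^2 = 98596 ≡ 605
sig^8 ≡ 605^2 = 366025 ≡ 132
sig^16 ≡ 132^2 = 17424 ≡ 343
17 = 16 + 1, so sig^17 ≡ 343·680 ≡ 399 (mod 899)
399 ≠ 595, so verification fails.

invalid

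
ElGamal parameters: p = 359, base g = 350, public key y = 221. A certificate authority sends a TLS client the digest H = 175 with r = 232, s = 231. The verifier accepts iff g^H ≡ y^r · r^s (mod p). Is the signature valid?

Left side g^H mod p:
350^2 = 122500 ≡ 81
350^4 ≡ 81^2 = 6561 ≡ 99
350^8 ≡ 99^2 = 9801 ≡ 108
350^16 ≡ 108^2 = 11664 ≡ 176
350^32 ≡ 176^2 = 30976 ≡ 102
350^64 ≡ 102^2 = 10404 ≡ 352
350^128 ≡ 352^2 = 123904 ≡ 49
175 = 128 + 32 + 8 + 4 + 2 + 1, so 350^175 ≡ 49·102·108·99·81·350 ≡ 29 (mod 359)
Right side y^r · r^s mod p:
221^2 = 48841 ≡ 17
221^4 ≡ 17^2 = 289
221^8 ≡ 289^2 = 83521 ≡ 233
221^16 ≡ 233^2 = 54289 ≡ 80
221^32 ≡ 80^2 = 6400 ≡ 297
221^64 ≡ 297^2 = 88209 ≡ 254
221^128 ≡ 254^2 = 64516 ≡ 255
232 = 128 + 64 + 32 + 8, so 221^232 ≡ 255·254·297·233 ≡ 24 (mod 359)
232^2 = 53824 ≡ 333
232^4 ≡ 333^2 = 110889 ≡ 317
232^8 ≡ 317^2 = 100489 ≡ 328
232^16 ≡ 328^2 = 107584 ≡ 243
232^32 ≡ 243^2 = 59049 ≡ 173
232^64 ≡ 173^2 = 29929 ≡ 132
232^128 ≡ 132^2 = 17424 ≡ 192
231 = 128 + 64 + 32 + 4 + 2 + 1, so 232^231 ≡ 192·132·173·317·333·232 ≡ 76 (mod 359)
24·76 = 1824 ≡ 29 (mod 359)
29 ≡ 29 (mod 359), so the signature is genuine.

valid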